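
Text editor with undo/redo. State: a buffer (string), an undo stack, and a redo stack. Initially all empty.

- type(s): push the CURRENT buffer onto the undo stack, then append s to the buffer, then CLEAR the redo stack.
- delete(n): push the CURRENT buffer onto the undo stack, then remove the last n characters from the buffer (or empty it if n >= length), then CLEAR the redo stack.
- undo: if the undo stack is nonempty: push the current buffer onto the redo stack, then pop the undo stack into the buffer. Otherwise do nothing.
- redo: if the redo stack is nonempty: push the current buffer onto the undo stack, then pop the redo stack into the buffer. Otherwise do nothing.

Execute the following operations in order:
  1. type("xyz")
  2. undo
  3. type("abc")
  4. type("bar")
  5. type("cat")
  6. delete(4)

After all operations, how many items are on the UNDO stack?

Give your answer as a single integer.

After op 1 (type): buf='xyz' undo_depth=1 redo_depth=0
After op 2 (undo): buf='(empty)' undo_depth=0 redo_depth=1
After op 3 (type): buf='abc' undo_depth=1 redo_depth=0
After op 4 (type): buf='abcbar' undo_depth=2 redo_depth=0
After op 5 (type): buf='abcbarcat' undo_depth=3 redo_depth=0
After op 6 (delete): buf='abcba' undo_depth=4 redo_depth=0

Answer: 4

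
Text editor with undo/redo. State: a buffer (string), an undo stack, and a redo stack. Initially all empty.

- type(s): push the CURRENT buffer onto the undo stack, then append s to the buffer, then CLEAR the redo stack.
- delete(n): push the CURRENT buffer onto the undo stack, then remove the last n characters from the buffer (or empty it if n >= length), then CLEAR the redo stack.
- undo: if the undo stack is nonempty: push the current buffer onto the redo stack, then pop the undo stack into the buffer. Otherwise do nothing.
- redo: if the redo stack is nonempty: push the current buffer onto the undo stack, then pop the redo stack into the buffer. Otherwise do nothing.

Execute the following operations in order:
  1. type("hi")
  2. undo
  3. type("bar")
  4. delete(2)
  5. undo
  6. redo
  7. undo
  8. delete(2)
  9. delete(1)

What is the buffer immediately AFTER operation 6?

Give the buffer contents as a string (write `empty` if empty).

Answer: b

Derivation:
After op 1 (type): buf='hi' undo_depth=1 redo_depth=0
After op 2 (undo): buf='(empty)' undo_depth=0 redo_depth=1
After op 3 (type): buf='bar' undo_depth=1 redo_depth=0
After op 4 (delete): buf='b' undo_depth=2 redo_depth=0
After op 5 (undo): buf='bar' undo_depth=1 redo_depth=1
After op 6 (redo): buf='b' undo_depth=2 redo_depth=0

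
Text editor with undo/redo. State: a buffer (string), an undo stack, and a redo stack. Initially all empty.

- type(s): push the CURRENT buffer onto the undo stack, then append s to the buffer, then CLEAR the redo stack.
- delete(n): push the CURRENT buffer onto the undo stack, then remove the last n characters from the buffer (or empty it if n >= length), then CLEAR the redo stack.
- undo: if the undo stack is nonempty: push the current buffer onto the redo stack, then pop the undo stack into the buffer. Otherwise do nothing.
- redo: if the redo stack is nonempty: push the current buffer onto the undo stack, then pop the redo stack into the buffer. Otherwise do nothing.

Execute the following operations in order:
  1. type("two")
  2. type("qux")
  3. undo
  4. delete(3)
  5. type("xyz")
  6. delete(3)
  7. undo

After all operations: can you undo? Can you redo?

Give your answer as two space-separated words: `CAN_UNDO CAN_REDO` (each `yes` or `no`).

Answer: yes yes

Derivation:
After op 1 (type): buf='two' undo_depth=1 redo_depth=0
After op 2 (type): buf='twoqux' undo_depth=2 redo_depth=0
After op 3 (undo): buf='two' undo_depth=1 redo_depth=1
After op 4 (delete): buf='(empty)' undo_depth=2 redo_depth=0
After op 5 (type): buf='xyz' undo_depth=3 redo_depth=0
After op 6 (delete): buf='(empty)' undo_depth=4 redo_depth=0
After op 7 (undo): buf='xyz' undo_depth=3 redo_depth=1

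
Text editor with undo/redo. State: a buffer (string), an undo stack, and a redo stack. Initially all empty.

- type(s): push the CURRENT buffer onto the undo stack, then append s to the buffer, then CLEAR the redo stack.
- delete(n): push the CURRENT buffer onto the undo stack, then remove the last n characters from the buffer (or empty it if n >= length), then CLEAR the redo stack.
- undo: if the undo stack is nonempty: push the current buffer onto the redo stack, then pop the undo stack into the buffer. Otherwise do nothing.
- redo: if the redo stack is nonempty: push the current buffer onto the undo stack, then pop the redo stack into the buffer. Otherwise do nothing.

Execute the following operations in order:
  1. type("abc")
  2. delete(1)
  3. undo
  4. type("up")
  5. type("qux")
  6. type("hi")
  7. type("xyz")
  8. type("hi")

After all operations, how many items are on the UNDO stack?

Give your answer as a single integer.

After op 1 (type): buf='abc' undo_depth=1 redo_depth=0
After op 2 (delete): buf='ab' undo_depth=2 redo_depth=0
After op 3 (undo): buf='abc' undo_depth=1 redo_depth=1
After op 4 (type): buf='abcup' undo_depth=2 redo_depth=0
After op 5 (type): buf='abcupqux' undo_depth=3 redo_depth=0
After op 6 (type): buf='abcupquxhi' undo_depth=4 redo_depth=0
After op 7 (type): buf='abcupquxhixyz' undo_depth=5 redo_depth=0
After op 8 (type): buf='abcupquxhixyzhi' undo_depth=6 redo_depth=0

Answer: 6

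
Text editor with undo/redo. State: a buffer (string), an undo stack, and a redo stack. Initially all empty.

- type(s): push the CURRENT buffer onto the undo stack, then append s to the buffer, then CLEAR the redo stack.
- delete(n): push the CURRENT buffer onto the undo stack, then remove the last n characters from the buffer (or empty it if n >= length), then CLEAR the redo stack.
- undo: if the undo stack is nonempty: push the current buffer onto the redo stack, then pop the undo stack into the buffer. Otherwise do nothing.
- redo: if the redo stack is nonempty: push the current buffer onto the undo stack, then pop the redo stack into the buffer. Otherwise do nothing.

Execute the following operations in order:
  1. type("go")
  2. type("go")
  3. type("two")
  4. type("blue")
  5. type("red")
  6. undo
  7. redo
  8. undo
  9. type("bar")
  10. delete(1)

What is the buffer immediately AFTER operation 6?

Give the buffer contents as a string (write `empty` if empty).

After op 1 (type): buf='go' undo_depth=1 redo_depth=0
After op 2 (type): buf='gogo' undo_depth=2 redo_depth=0
After op 3 (type): buf='gogotwo' undo_depth=3 redo_depth=0
After op 4 (type): buf='gogotwoblue' undo_depth=4 redo_depth=0
After op 5 (type): buf='gogotwobluered' undo_depth=5 redo_depth=0
After op 6 (undo): buf='gogotwoblue' undo_depth=4 redo_depth=1

Answer: gogotwoblue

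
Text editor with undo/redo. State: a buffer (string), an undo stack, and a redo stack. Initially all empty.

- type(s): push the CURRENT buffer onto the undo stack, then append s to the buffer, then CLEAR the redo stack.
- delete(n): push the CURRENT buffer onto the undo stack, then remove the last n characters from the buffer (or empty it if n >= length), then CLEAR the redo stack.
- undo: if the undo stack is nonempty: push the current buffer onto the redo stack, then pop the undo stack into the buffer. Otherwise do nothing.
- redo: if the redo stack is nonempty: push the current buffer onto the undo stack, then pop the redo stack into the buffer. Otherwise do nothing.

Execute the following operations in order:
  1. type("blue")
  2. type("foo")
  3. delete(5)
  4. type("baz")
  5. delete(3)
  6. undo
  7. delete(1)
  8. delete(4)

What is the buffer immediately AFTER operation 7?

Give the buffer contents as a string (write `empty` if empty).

Answer: blba

Derivation:
After op 1 (type): buf='blue' undo_depth=1 redo_depth=0
After op 2 (type): buf='bluefoo' undo_depth=2 redo_depth=0
After op 3 (delete): buf='bl' undo_depth=3 redo_depth=0
After op 4 (type): buf='blbaz' undo_depth=4 redo_depth=0
After op 5 (delete): buf='bl' undo_depth=5 redo_depth=0
After op 6 (undo): buf='blbaz' undo_depth=4 redo_depth=1
After op 7 (delete): buf='blba' undo_depth=5 redo_depth=0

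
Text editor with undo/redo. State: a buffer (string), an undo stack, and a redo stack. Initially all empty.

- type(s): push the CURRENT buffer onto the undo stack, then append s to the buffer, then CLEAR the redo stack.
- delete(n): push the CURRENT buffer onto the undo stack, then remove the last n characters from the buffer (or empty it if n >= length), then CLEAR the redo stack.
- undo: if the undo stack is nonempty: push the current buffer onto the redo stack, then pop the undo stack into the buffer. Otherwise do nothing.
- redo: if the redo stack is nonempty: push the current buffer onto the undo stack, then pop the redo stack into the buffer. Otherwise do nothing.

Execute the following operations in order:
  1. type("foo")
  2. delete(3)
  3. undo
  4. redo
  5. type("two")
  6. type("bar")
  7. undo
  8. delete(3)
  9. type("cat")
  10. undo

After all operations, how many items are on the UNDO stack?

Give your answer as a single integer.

Answer: 4

Derivation:
After op 1 (type): buf='foo' undo_depth=1 redo_depth=0
After op 2 (delete): buf='(empty)' undo_depth=2 redo_depth=0
After op 3 (undo): buf='foo' undo_depth=1 redo_depth=1
After op 4 (redo): buf='(empty)' undo_depth=2 redo_depth=0
After op 5 (type): buf='two' undo_depth=3 redo_depth=0
After op 6 (type): buf='twobar' undo_depth=4 redo_depth=0
After op 7 (undo): buf='two' undo_depth=3 redo_depth=1
After op 8 (delete): buf='(empty)' undo_depth=4 redo_depth=0
After op 9 (type): buf='cat' undo_depth=5 redo_depth=0
After op 10 (undo): buf='(empty)' undo_depth=4 redo_depth=1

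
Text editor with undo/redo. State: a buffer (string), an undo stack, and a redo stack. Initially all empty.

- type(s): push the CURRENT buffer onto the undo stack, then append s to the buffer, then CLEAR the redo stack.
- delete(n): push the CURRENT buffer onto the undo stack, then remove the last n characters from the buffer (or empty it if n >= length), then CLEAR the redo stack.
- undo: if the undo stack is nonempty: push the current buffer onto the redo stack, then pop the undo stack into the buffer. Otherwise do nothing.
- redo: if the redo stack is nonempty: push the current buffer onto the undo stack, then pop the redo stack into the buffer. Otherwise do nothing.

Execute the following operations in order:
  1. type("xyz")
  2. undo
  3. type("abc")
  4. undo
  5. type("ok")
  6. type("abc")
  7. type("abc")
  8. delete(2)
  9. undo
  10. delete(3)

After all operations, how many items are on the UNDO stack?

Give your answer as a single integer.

After op 1 (type): buf='xyz' undo_depth=1 redo_depth=0
After op 2 (undo): buf='(empty)' undo_depth=0 redo_depth=1
After op 3 (type): buf='abc' undo_depth=1 redo_depth=0
After op 4 (undo): buf='(empty)' undo_depth=0 redo_depth=1
After op 5 (type): buf='ok' undo_depth=1 redo_depth=0
After op 6 (type): buf='okabc' undo_depth=2 redo_depth=0
After op 7 (type): buf='okabcabc' undo_depth=3 redo_depth=0
After op 8 (delete): buf='okabca' undo_depth=4 redo_depth=0
After op 9 (undo): buf='okabcabc' undo_depth=3 redo_depth=1
After op 10 (delete): buf='okabc' undo_depth=4 redo_depth=0

Answer: 4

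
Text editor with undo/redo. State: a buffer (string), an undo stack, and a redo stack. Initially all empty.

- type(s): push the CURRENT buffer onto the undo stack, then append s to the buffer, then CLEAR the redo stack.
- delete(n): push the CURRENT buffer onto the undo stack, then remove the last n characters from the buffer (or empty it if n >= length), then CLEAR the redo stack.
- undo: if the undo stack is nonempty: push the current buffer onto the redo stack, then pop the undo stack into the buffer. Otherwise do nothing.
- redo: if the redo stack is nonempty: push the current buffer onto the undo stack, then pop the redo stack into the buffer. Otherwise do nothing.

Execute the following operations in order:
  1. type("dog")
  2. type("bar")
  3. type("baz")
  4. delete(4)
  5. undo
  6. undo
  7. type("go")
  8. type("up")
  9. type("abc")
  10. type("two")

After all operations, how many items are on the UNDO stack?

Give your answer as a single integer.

Answer: 6

Derivation:
After op 1 (type): buf='dog' undo_depth=1 redo_depth=0
After op 2 (type): buf='dogbar' undo_depth=2 redo_depth=0
After op 3 (type): buf='dogbarbaz' undo_depth=3 redo_depth=0
After op 4 (delete): buf='dogba' undo_depth=4 redo_depth=0
After op 5 (undo): buf='dogbarbaz' undo_depth=3 redo_depth=1
After op 6 (undo): buf='dogbar' undo_depth=2 redo_depth=2
After op 7 (type): buf='dogbargo' undo_depth=3 redo_depth=0
After op 8 (type): buf='dogbargoup' undo_depth=4 redo_depth=0
After op 9 (type): buf='dogbargoupabc' undo_depth=5 redo_depth=0
After op 10 (type): buf='dogbargoupabctwo' undo_depth=6 redo_depth=0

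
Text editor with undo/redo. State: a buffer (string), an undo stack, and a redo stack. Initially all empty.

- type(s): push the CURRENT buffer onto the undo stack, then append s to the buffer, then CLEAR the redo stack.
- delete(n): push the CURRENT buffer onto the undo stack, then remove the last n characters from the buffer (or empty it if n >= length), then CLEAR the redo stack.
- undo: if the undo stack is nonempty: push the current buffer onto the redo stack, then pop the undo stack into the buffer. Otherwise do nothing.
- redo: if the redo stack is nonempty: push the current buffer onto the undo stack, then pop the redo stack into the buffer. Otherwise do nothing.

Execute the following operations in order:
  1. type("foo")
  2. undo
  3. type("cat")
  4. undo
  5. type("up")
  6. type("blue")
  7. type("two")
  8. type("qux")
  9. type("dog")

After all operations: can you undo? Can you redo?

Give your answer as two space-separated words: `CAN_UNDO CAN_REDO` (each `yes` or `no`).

After op 1 (type): buf='foo' undo_depth=1 redo_depth=0
After op 2 (undo): buf='(empty)' undo_depth=0 redo_depth=1
After op 3 (type): buf='cat' undo_depth=1 redo_depth=0
After op 4 (undo): buf='(empty)' undo_depth=0 redo_depth=1
After op 5 (type): buf='up' undo_depth=1 redo_depth=0
After op 6 (type): buf='upblue' undo_depth=2 redo_depth=0
After op 7 (type): buf='upbluetwo' undo_depth=3 redo_depth=0
After op 8 (type): buf='upbluetwoqux' undo_depth=4 redo_depth=0
After op 9 (type): buf='upbluetwoquxdog' undo_depth=5 redo_depth=0

Answer: yes no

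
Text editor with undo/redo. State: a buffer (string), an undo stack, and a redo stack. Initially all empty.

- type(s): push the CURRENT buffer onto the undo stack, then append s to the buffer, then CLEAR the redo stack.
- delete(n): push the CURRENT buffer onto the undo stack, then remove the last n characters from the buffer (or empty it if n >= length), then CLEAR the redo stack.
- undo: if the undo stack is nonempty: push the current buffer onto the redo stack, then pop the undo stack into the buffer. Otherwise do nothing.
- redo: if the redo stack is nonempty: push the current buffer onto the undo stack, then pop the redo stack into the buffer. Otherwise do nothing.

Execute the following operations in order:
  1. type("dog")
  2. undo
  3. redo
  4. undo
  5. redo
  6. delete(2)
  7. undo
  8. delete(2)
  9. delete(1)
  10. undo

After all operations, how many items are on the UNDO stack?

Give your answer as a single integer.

Answer: 2

Derivation:
After op 1 (type): buf='dog' undo_depth=1 redo_depth=0
After op 2 (undo): buf='(empty)' undo_depth=0 redo_depth=1
After op 3 (redo): buf='dog' undo_depth=1 redo_depth=0
After op 4 (undo): buf='(empty)' undo_depth=0 redo_depth=1
After op 5 (redo): buf='dog' undo_depth=1 redo_depth=0
After op 6 (delete): buf='d' undo_depth=2 redo_depth=0
After op 7 (undo): buf='dog' undo_depth=1 redo_depth=1
After op 8 (delete): buf='d' undo_depth=2 redo_depth=0
After op 9 (delete): buf='(empty)' undo_depth=3 redo_depth=0
After op 10 (undo): buf='d' undo_depth=2 redo_depth=1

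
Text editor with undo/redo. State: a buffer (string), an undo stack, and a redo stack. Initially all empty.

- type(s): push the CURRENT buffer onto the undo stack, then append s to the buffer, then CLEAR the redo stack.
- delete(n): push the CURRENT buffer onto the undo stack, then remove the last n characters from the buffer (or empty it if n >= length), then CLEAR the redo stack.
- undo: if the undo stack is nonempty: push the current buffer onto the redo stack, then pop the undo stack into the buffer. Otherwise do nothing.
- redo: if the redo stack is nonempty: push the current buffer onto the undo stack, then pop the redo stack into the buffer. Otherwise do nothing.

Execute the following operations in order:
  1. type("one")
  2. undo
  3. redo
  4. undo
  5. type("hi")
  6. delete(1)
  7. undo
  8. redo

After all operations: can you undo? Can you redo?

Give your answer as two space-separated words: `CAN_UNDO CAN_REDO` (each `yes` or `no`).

After op 1 (type): buf='one' undo_depth=1 redo_depth=0
After op 2 (undo): buf='(empty)' undo_depth=0 redo_depth=1
After op 3 (redo): buf='one' undo_depth=1 redo_depth=0
After op 4 (undo): buf='(empty)' undo_depth=0 redo_depth=1
After op 5 (type): buf='hi' undo_depth=1 redo_depth=0
After op 6 (delete): buf='h' undo_depth=2 redo_depth=0
After op 7 (undo): buf='hi' undo_depth=1 redo_depth=1
After op 8 (redo): buf='h' undo_depth=2 redo_depth=0

Answer: yes no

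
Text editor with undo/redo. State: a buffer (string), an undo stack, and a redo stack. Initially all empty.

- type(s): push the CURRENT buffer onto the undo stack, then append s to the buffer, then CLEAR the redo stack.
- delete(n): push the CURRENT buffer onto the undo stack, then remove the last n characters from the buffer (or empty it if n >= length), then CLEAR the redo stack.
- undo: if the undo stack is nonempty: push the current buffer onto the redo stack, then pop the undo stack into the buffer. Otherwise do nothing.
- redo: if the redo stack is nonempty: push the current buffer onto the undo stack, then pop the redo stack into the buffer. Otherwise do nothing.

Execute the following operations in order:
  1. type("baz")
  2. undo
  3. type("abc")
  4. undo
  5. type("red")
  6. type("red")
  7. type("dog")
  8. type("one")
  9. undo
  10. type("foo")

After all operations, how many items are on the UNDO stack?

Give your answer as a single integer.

After op 1 (type): buf='baz' undo_depth=1 redo_depth=0
After op 2 (undo): buf='(empty)' undo_depth=0 redo_depth=1
After op 3 (type): buf='abc' undo_depth=1 redo_depth=0
After op 4 (undo): buf='(empty)' undo_depth=0 redo_depth=1
After op 5 (type): buf='red' undo_depth=1 redo_depth=0
After op 6 (type): buf='redred' undo_depth=2 redo_depth=0
After op 7 (type): buf='redreddog' undo_depth=3 redo_depth=0
After op 8 (type): buf='redreddogone' undo_depth=4 redo_depth=0
After op 9 (undo): buf='redreddog' undo_depth=3 redo_depth=1
After op 10 (type): buf='redreddogfoo' undo_depth=4 redo_depth=0

Answer: 4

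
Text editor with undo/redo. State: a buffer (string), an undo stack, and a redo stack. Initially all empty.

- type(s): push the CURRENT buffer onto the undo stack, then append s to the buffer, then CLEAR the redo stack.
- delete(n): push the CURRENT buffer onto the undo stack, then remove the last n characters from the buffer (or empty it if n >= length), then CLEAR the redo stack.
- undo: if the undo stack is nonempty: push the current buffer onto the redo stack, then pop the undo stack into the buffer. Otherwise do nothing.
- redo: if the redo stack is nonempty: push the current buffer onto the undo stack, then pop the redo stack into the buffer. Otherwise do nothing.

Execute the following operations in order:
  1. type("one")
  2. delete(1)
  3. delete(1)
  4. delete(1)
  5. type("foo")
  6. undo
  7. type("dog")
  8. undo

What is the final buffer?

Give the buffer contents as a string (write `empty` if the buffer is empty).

Answer: empty

Derivation:
After op 1 (type): buf='one' undo_depth=1 redo_depth=0
After op 2 (delete): buf='on' undo_depth=2 redo_depth=0
After op 3 (delete): buf='o' undo_depth=3 redo_depth=0
After op 4 (delete): buf='(empty)' undo_depth=4 redo_depth=0
After op 5 (type): buf='foo' undo_depth=5 redo_depth=0
After op 6 (undo): buf='(empty)' undo_depth=4 redo_depth=1
After op 7 (type): buf='dog' undo_depth=5 redo_depth=0
After op 8 (undo): buf='(empty)' undo_depth=4 redo_depth=1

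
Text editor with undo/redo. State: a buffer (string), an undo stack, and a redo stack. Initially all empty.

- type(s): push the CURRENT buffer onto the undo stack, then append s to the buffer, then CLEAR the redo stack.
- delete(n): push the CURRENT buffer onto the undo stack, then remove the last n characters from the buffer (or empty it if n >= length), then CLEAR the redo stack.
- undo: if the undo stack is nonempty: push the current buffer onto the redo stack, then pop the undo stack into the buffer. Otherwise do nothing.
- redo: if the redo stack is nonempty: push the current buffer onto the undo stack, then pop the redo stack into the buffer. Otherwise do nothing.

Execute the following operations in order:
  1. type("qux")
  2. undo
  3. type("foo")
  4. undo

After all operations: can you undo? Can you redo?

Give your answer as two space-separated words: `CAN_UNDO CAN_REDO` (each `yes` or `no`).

After op 1 (type): buf='qux' undo_depth=1 redo_depth=0
After op 2 (undo): buf='(empty)' undo_depth=0 redo_depth=1
After op 3 (type): buf='foo' undo_depth=1 redo_depth=0
After op 4 (undo): buf='(empty)' undo_depth=0 redo_depth=1

Answer: no yes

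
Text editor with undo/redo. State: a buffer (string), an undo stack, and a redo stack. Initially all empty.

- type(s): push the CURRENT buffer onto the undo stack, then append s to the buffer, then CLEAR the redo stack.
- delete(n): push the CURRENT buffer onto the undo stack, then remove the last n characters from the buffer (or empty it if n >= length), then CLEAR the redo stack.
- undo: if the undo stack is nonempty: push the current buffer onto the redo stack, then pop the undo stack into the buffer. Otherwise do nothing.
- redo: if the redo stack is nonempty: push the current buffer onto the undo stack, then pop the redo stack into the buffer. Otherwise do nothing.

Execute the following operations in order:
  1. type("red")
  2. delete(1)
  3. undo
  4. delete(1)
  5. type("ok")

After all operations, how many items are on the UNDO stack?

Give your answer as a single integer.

After op 1 (type): buf='red' undo_depth=1 redo_depth=0
After op 2 (delete): buf='re' undo_depth=2 redo_depth=0
After op 3 (undo): buf='red' undo_depth=1 redo_depth=1
After op 4 (delete): buf='re' undo_depth=2 redo_depth=0
After op 5 (type): buf='reok' undo_depth=3 redo_depth=0

Answer: 3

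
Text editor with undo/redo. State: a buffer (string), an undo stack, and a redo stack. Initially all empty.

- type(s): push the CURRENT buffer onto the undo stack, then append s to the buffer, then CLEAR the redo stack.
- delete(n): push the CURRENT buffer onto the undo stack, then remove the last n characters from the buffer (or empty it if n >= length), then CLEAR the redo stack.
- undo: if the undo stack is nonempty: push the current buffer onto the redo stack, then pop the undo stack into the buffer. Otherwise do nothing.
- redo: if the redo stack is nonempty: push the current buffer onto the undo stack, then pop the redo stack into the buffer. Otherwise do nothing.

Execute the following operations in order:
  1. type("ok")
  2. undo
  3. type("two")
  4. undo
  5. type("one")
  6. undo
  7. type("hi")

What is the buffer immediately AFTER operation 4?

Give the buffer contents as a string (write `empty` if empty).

Answer: empty

Derivation:
After op 1 (type): buf='ok' undo_depth=1 redo_depth=0
After op 2 (undo): buf='(empty)' undo_depth=0 redo_depth=1
After op 3 (type): buf='two' undo_depth=1 redo_depth=0
After op 4 (undo): buf='(empty)' undo_depth=0 redo_depth=1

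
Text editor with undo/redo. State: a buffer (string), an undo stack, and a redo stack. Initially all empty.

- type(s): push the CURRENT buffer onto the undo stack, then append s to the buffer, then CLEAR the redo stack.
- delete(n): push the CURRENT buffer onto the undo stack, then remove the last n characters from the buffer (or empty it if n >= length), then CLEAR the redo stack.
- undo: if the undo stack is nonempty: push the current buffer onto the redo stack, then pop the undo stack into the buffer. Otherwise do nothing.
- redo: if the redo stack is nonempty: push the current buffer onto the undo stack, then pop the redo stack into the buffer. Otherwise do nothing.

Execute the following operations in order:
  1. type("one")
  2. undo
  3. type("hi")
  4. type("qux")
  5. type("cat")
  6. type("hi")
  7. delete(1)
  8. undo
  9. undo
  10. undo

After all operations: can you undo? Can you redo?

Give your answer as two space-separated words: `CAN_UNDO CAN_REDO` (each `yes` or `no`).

Answer: yes yes

Derivation:
After op 1 (type): buf='one' undo_depth=1 redo_depth=0
After op 2 (undo): buf='(empty)' undo_depth=0 redo_depth=1
After op 3 (type): buf='hi' undo_depth=1 redo_depth=0
After op 4 (type): buf='hiqux' undo_depth=2 redo_depth=0
After op 5 (type): buf='hiquxcat' undo_depth=3 redo_depth=0
After op 6 (type): buf='hiquxcathi' undo_depth=4 redo_depth=0
After op 7 (delete): buf='hiquxcath' undo_depth=5 redo_depth=0
After op 8 (undo): buf='hiquxcathi' undo_depth=4 redo_depth=1
After op 9 (undo): buf='hiquxcat' undo_depth=3 redo_depth=2
After op 10 (undo): buf='hiqux' undo_depth=2 redo_depth=3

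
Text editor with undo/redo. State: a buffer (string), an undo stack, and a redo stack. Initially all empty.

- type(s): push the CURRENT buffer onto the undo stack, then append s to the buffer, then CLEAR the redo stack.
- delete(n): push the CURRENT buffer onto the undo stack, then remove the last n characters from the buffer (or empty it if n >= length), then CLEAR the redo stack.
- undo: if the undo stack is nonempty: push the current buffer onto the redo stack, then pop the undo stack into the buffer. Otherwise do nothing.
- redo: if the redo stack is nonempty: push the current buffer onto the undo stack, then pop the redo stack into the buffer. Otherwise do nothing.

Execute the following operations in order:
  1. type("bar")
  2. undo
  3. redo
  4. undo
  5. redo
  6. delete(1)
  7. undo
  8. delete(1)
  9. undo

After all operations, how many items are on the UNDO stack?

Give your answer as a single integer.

Answer: 1

Derivation:
After op 1 (type): buf='bar' undo_depth=1 redo_depth=0
After op 2 (undo): buf='(empty)' undo_depth=0 redo_depth=1
After op 3 (redo): buf='bar' undo_depth=1 redo_depth=0
After op 4 (undo): buf='(empty)' undo_depth=0 redo_depth=1
After op 5 (redo): buf='bar' undo_depth=1 redo_depth=0
After op 6 (delete): buf='ba' undo_depth=2 redo_depth=0
After op 7 (undo): buf='bar' undo_depth=1 redo_depth=1
After op 8 (delete): buf='ba' undo_depth=2 redo_depth=0
After op 9 (undo): buf='bar' undo_depth=1 redo_depth=1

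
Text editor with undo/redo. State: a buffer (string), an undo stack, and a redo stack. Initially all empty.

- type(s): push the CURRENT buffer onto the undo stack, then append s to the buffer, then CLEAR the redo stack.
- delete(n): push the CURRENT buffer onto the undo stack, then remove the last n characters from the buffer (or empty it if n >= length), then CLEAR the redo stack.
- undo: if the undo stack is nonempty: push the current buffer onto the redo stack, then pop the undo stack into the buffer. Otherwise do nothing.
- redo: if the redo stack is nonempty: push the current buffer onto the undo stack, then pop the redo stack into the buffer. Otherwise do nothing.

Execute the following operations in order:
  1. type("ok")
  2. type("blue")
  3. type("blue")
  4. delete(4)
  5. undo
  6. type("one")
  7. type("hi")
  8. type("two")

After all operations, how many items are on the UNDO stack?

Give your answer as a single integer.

Answer: 6

Derivation:
After op 1 (type): buf='ok' undo_depth=1 redo_depth=0
After op 2 (type): buf='okblue' undo_depth=2 redo_depth=0
After op 3 (type): buf='okblueblue' undo_depth=3 redo_depth=0
After op 4 (delete): buf='okblue' undo_depth=4 redo_depth=0
After op 5 (undo): buf='okblueblue' undo_depth=3 redo_depth=1
After op 6 (type): buf='okblueblueone' undo_depth=4 redo_depth=0
After op 7 (type): buf='okblueblueonehi' undo_depth=5 redo_depth=0
After op 8 (type): buf='okblueblueonehitwo' undo_depth=6 redo_depth=0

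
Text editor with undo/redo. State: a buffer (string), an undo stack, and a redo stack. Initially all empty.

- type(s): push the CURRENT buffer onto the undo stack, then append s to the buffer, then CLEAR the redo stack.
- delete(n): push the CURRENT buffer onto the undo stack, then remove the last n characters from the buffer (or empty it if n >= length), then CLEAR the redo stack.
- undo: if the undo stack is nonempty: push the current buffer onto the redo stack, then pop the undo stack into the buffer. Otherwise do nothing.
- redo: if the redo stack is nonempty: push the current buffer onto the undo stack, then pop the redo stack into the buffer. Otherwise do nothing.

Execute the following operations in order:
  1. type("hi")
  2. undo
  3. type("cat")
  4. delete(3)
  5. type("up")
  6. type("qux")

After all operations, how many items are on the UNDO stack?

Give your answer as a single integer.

Answer: 4

Derivation:
After op 1 (type): buf='hi' undo_depth=1 redo_depth=0
After op 2 (undo): buf='(empty)' undo_depth=0 redo_depth=1
After op 3 (type): buf='cat' undo_depth=1 redo_depth=0
After op 4 (delete): buf='(empty)' undo_depth=2 redo_depth=0
After op 5 (type): buf='up' undo_depth=3 redo_depth=0
After op 6 (type): buf='upqux' undo_depth=4 redo_depth=0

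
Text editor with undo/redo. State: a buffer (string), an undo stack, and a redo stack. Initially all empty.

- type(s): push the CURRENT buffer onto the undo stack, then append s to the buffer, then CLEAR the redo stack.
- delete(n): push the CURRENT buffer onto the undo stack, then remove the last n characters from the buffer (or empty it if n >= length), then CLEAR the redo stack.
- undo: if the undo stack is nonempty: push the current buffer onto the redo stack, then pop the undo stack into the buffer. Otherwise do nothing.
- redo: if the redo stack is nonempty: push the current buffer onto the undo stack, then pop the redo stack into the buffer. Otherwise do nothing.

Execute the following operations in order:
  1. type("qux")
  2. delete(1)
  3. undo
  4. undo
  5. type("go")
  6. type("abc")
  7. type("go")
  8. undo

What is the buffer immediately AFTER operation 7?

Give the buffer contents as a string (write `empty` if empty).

After op 1 (type): buf='qux' undo_depth=1 redo_depth=0
After op 2 (delete): buf='qu' undo_depth=2 redo_depth=0
After op 3 (undo): buf='qux' undo_depth=1 redo_depth=1
After op 4 (undo): buf='(empty)' undo_depth=0 redo_depth=2
After op 5 (type): buf='go' undo_depth=1 redo_depth=0
After op 6 (type): buf='goabc' undo_depth=2 redo_depth=0
After op 7 (type): buf='goabcgo' undo_depth=3 redo_depth=0

Answer: goabcgo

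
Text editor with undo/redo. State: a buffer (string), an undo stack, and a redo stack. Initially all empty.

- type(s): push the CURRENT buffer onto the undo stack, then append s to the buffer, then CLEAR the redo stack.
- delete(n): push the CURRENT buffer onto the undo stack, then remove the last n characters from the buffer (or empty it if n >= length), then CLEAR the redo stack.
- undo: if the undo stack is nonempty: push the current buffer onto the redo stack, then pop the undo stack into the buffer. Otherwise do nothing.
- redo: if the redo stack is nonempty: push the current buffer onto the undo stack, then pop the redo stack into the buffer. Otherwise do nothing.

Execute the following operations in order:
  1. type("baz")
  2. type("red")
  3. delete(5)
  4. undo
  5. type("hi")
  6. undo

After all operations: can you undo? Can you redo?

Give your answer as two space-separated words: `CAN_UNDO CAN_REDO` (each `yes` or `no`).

After op 1 (type): buf='baz' undo_depth=1 redo_depth=0
After op 2 (type): buf='bazred' undo_depth=2 redo_depth=0
After op 3 (delete): buf='b' undo_depth=3 redo_depth=0
After op 4 (undo): buf='bazred' undo_depth=2 redo_depth=1
After op 5 (type): buf='bazredhi' undo_depth=3 redo_depth=0
After op 6 (undo): buf='bazred' undo_depth=2 redo_depth=1

Answer: yes yes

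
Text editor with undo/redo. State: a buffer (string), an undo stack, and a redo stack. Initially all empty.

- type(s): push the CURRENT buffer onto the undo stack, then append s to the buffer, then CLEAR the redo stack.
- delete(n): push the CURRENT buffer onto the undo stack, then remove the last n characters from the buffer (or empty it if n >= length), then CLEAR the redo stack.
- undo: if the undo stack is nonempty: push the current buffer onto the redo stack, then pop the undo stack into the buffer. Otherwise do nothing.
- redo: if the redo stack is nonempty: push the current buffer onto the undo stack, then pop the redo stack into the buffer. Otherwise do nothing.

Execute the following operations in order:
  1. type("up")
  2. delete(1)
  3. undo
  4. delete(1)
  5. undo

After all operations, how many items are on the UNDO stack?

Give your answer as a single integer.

Answer: 1

Derivation:
After op 1 (type): buf='up' undo_depth=1 redo_depth=0
After op 2 (delete): buf='u' undo_depth=2 redo_depth=0
After op 3 (undo): buf='up' undo_depth=1 redo_depth=1
After op 4 (delete): buf='u' undo_depth=2 redo_depth=0
After op 5 (undo): buf='up' undo_depth=1 redo_depth=1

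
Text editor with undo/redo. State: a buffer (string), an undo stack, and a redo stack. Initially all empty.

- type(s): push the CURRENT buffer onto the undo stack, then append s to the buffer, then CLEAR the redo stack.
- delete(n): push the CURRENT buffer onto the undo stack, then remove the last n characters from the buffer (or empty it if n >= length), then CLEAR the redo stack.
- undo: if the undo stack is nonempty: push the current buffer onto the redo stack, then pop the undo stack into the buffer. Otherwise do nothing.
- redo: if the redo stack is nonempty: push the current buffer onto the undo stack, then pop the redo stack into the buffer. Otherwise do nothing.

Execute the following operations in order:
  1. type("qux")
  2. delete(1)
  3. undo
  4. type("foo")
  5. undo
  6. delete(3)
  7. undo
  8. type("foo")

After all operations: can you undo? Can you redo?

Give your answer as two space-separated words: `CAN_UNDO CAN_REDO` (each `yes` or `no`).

Answer: yes no

Derivation:
After op 1 (type): buf='qux' undo_depth=1 redo_depth=0
After op 2 (delete): buf='qu' undo_depth=2 redo_depth=0
After op 3 (undo): buf='qux' undo_depth=1 redo_depth=1
After op 4 (type): buf='quxfoo' undo_depth=2 redo_depth=0
After op 5 (undo): buf='qux' undo_depth=1 redo_depth=1
After op 6 (delete): buf='(empty)' undo_depth=2 redo_depth=0
After op 7 (undo): buf='qux' undo_depth=1 redo_depth=1
After op 8 (type): buf='quxfoo' undo_depth=2 redo_depth=0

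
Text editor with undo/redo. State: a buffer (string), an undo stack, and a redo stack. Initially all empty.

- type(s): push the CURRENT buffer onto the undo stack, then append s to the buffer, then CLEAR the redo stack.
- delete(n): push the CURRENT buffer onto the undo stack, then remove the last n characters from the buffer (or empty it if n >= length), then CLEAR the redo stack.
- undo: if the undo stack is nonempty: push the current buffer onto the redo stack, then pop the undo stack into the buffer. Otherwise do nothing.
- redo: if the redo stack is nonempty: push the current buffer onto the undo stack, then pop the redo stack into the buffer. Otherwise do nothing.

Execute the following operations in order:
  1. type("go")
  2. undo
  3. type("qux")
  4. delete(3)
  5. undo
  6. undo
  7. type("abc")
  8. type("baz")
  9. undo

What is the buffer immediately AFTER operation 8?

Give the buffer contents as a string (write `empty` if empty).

After op 1 (type): buf='go' undo_depth=1 redo_depth=0
After op 2 (undo): buf='(empty)' undo_depth=0 redo_depth=1
After op 3 (type): buf='qux' undo_depth=1 redo_depth=0
After op 4 (delete): buf='(empty)' undo_depth=2 redo_depth=0
After op 5 (undo): buf='qux' undo_depth=1 redo_depth=1
After op 6 (undo): buf='(empty)' undo_depth=0 redo_depth=2
After op 7 (type): buf='abc' undo_depth=1 redo_depth=0
After op 8 (type): buf='abcbaz' undo_depth=2 redo_depth=0

Answer: abcbaz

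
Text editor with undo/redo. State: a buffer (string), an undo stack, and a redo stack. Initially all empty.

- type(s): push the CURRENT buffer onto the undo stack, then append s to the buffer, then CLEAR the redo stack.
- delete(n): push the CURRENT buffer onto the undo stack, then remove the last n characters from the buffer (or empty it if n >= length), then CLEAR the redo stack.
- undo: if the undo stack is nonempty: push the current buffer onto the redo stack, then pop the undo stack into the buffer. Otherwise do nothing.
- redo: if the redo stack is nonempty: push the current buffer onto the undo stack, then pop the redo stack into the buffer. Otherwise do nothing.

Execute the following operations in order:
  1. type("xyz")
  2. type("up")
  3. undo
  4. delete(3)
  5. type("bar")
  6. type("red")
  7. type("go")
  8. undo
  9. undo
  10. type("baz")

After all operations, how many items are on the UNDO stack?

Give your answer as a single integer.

Answer: 4

Derivation:
After op 1 (type): buf='xyz' undo_depth=1 redo_depth=0
After op 2 (type): buf='xyzup' undo_depth=2 redo_depth=0
After op 3 (undo): buf='xyz' undo_depth=1 redo_depth=1
After op 4 (delete): buf='(empty)' undo_depth=2 redo_depth=0
After op 5 (type): buf='bar' undo_depth=3 redo_depth=0
After op 6 (type): buf='barred' undo_depth=4 redo_depth=0
After op 7 (type): buf='barredgo' undo_depth=5 redo_depth=0
After op 8 (undo): buf='barred' undo_depth=4 redo_depth=1
After op 9 (undo): buf='bar' undo_depth=3 redo_depth=2
After op 10 (type): buf='barbaz' undo_depth=4 redo_depth=0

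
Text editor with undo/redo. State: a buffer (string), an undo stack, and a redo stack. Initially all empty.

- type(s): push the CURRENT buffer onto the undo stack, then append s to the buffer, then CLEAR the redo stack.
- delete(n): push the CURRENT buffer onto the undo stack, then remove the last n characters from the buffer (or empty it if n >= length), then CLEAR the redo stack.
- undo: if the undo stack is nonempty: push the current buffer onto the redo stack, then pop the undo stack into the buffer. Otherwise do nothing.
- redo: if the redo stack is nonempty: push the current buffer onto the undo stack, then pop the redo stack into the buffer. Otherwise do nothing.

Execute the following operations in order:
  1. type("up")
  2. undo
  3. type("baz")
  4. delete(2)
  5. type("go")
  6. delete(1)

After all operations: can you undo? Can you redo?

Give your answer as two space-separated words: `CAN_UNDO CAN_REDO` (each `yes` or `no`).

After op 1 (type): buf='up' undo_depth=1 redo_depth=0
After op 2 (undo): buf='(empty)' undo_depth=0 redo_depth=1
After op 3 (type): buf='baz' undo_depth=1 redo_depth=0
After op 4 (delete): buf='b' undo_depth=2 redo_depth=0
After op 5 (type): buf='bgo' undo_depth=3 redo_depth=0
After op 6 (delete): buf='bg' undo_depth=4 redo_depth=0

Answer: yes no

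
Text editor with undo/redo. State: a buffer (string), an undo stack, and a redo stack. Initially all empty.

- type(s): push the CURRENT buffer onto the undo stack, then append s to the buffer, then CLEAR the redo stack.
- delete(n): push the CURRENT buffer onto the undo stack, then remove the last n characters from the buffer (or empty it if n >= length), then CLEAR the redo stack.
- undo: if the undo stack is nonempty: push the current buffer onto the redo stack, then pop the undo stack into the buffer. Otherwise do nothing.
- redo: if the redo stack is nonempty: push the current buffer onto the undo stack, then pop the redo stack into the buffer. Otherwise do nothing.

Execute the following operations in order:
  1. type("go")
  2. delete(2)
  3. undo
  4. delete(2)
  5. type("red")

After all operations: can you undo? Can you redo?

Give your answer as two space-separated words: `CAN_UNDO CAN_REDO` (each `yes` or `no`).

Answer: yes no

Derivation:
After op 1 (type): buf='go' undo_depth=1 redo_depth=0
After op 2 (delete): buf='(empty)' undo_depth=2 redo_depth=0
After op 3 (undo): buf='go' undo_depth=1 redo_depth=1
After op 4 (delete): buf='(empty)' undo_depth=2 redo_depth=0
After op 5 (type): buf='red' undo_depth=3 redo_depth=0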